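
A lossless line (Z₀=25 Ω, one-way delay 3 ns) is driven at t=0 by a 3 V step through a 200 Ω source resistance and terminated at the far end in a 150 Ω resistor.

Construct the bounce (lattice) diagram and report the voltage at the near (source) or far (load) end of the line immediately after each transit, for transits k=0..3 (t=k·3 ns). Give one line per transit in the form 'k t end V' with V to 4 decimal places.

0 0 source 0.3333
1 3 load 0.5714
2 6 source 0.7566
3 9 load 0.8889

Γ_L=0.714286, Γ_S=0.777778; launch V₁=3·25/225=0.333333
k=0 src: V=0.3333
k=1 load: inc=0.333333, refl=0.333333·0.714286=0.2381; V=0.000000+0.333333+0.238095=0.5714
k=2 src: inc=0.238095, refl=0.238095·0.777778=0.1852; V=0.333333+0.238095+0.185185=0.7566
k=3 load: inc=0.185185, refl=0.185185·0.714286=0.1323; V=0.571429+0.185185+0.132275=0.8889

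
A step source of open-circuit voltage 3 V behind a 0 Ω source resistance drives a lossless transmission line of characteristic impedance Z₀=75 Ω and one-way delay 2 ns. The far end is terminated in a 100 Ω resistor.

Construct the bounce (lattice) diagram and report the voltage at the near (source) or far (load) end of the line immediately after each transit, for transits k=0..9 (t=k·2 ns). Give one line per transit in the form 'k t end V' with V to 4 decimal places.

Γ_L=0.142857, Γ_S=-1.000000; launch V₁=3·75/75=3.000000
k=0 src: V=3.0000
k=1 load: inc=3.000000, refl=3.000000·0.142857=0.4286; V=0.000000+3.000000+0.428571=3.4286
k=2 src: inc=0.428571, refl=0.428571·-1.000000=-0.4286; V=3.000000+0.428571+-0.428571=3.0000
k=3 load: inc=-0.428571, refl=-0.428571·0.142857=-0.0612; V=3.428571+-0.428571+-0.061224=2.9388
k=4 src: inc=-0.061224, refl=-0.061224·-1.000000=0.0612; V=3.000000+-0.061224+0.061224=3.0000
k=5 load: inc=0.061224, refl=0.061224·0.142857=0.0087; V=2.938776+0.061224+0.008746=3.0087
k=6 src: inc=0.008746, refl=0.008746·-1.000000=-0.0087; V=3.000000+0.008746+-0.008746=3.0000
k=7 load: inc=-0.008746, refl=-0.008746·0.142857=-0.0012; V=3.008746+-0.008746+-0.001249=2.9988
k=8 src: inc=-0.001249, refl=-0.001249·-1.000000=0.0012; V=3.000000+-0.001249+0.001249=3.0000
k=9 load: inc=0.001249, refl=0.001249·0.142857=0.0002; V=2.998751+0.001249+0.000178=3.0002

0 0 source 3.0000
1 2 load 3.4286
2 4 source 3.0000
3 6 load 2.9388
4 8 source 3.0000
5 10 load 3.0087
6 12 source 3.0000
7 14 load 2.9988
8 16 source 3.0000
9 18 load 3.0002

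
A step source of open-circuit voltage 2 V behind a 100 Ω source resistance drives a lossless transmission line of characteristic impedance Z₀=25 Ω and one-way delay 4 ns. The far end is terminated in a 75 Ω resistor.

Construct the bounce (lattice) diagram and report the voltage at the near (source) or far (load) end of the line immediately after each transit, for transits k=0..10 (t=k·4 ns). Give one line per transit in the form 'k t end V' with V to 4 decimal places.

0 0 source 0.4000
1 4 load 0.6000
2 8 source 0.7200
3 12 load 0.7800
4 16 source 0.8160
5 20 load 0.8340
6 24 source 0.8448
7 28 load 0.8502
8 32 source 0.8534
9 36 load 0.8551
10 40 source 0.8560

Γ_L=0.500000, Γ_S=0.600000; launch V₁=2·25/125=0.400000
k=0 src: V=0.4000
k=1 load: inc=0.400000, refl=0.400000·0.500000=0.2000; V=0.000000+0.400000+0.200000=0.6000
k=2 src: inc=0.200000, refl=0.200000·0.600000=0.1200; V=0.400000+0.200000+0.120000=0.7200
k=3 load: inc=0.120000, refl=0.120000·0.500000=0.0600; V=0.600000+0.120000+0.060000=0.7800
k=4 src: inc=0.060000, refl=0.060000·0.600000=0.0360; V=0.720000+0.060000+0.036000=0.8160
k=5 load: inc=0.036000, refl=0.036000·0.500000=0.0180; V=0.780000+0.036000+0.018000=0.8340
k=6 src: inc=0.018000, refl=0.018000·0.600000=0.0108; V=0.816000+0.018000+0.010800=0.8448
k=7 load: inc=0.010800, refl=0.010800·0.500000=0.0054; V=0.834000+0.010800+0.005400=0.8502
k=8 src: inc=0.005400, refl=0.005400·0.600000=0.0032; V=0.844800+0.005400+0.003240=0.8534
k=9 load: inc=0.003240, refl=0.003240·0.500000=0.0016; V=0.850200+0.003240+0.001620=0.8551
k=10 src: inc=0.001620, refl=0.001620·0.600000=0.0010; V=0.853440+0.001620+0.000972=0.8560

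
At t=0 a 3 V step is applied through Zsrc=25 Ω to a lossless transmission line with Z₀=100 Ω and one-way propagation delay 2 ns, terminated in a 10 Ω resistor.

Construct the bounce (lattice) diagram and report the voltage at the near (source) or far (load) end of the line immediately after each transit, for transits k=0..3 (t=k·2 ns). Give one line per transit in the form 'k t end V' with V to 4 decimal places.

0 0 source 2.4000
1 2 load 0.4364
2 4 source 1.6145
3 6 load 0.6506

Γ_L=-0.818182, Γ_S=-0.600000; launch V₁=3·100/125=2.400000
k=0 src: V=2.4000
k=1 load: inc=2.400000, refl=2.400000·-0.818182=-1.9636; V=0.000000+2.400000+-1.963636=0.4364
k=2 src: inc=-1.963636, refl=-1.963636·-0.600000=1.1782; V=2.400000+-1.963636+1.178182=1.6145
k=3 load: inc=1.178182, refl=1.178182·-0.818182=-0.9640; V=0.436364+1.178182+-0.963967=0.6506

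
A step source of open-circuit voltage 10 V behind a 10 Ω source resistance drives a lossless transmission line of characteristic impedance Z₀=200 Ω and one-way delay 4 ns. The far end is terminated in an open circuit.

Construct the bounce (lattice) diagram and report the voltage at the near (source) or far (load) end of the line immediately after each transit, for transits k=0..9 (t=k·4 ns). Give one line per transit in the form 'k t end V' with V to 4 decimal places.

Γ_L=1.000000, Γ_S=-0.904762; launch V₁=10·200/210=9.523810
k=0 src: V=9.5238
k=1 load: inc=9.523810, refl=9.523810·1.000000=9.5238; V=0.000000+9.523810+9.523810=19.0476
k=2 src: inc=9.523810, refl=9.523810·-0.904762=-8.6168; V=9.523810+9.523810+-8.616780=10.4308
k=3 load: inc=-8.616780, refl=-8.616780·1.000000=-8.6168; V=19.047619+-8.616780+-8.616780=1.8141
k=4 src: inc=-8.616780, refl=-8.616780·-0.904762=7.7961; V=10.430839+-8.616780+7.796134=9.6102
k=5 load: inc=7.796134, refl=7.796134·1.000000=7.7961; V=1.814059+7.796134+7.796134=17.4063
k=6 src: inc=7.796134, refl=7.796134·-0.904762=-7.0536; V=9.610193+7.796134+-7.053645=10.3527
k=7 load: inc=-7.053645, refl=-7.053645·1.000000=-7.0536; V=17.406328+-7.053645+-7.053645=3.2990
k=8 src: inc=-7.053645, refl=-7.053645·-0.904762=6.3819; V=10.352682+-7.053645+6.381870=9.6809
k=9 load: inc=6.381870, refl=6.381870·1.000000=6.3819; V=3.299037+6.381870+6.381870=16.0628

0 0 source 9.5238
1 4 load 19.0476
2 8 source 10.4308
3 12 load 1.8141
4 16 source 9.6102
5 20 load 17.4063
6 24 source 10.3527
7 28 load 3.2990
8 32 source 9.6809
9 36 load 16.0628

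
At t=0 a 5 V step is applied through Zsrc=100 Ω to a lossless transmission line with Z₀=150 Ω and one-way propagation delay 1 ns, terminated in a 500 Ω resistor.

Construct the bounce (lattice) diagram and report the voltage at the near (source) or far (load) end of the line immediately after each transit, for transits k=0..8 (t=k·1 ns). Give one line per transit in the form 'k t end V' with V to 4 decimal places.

Γ_L=0.538462, Γ_S=-0.200000; launch V₁=5·150/250=3.000000
k=0 src: V=3.0000
k=1 load: inc=3.000000, refl=3.000000·0.538462=1.6154; V=0.000000+3.000000+1.615385=4.6154
k=2 src: inc=1.615385, refl=1.615385·-0.200000=-0.3231; V=3.000000+1.615385+-0.323077=4.2923
k=3 load: inc=-0.323077, refl=-0.323077·0.538462=-0.1740; V=4.615385+-0.323077+-0.173964=4.1183
k=4 src: inc=-0.173964, refl=-0.173964·-0.200000=0.0348; V=4.292308+-0.173964+0.034793=4.1531
k=5 load: inc=0.034793, refl=0.034793·0.538462=0.0187; V=4.118343+0.034793+0.018735=4.1719
k=6 src: inc=0.018735, refl=0.018735·-0.200000=-0.0037; V=4.153136+0.018735+-0.003747=4.1681
k=7 load: inc=-0.003747, refl=-0.003747·0.538462=-0.0020; V=4.171871+-0.003747+-0.002018=4.1661
k=8 src: inc=-0.002018, refl=-0.002018·-0.200000=0.0004; V=4.168124+-0.002018+0.000404=4.1665

0 0 source 3.0000
1 1 load 4.6154
2 2 source 4.2923
3 3 load 4.1183
4 4 source 4.1531
5 5 load 4.1719
6 6 source 4.1681
7 7 load 4.1661
8 8 source 4.1665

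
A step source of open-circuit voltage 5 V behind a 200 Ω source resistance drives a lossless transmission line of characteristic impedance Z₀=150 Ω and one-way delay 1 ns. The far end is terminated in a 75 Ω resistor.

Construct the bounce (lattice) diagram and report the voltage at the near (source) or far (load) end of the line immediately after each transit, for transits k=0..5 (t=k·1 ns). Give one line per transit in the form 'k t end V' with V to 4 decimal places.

0 0 source 2.1429
1 1 load 1.4286
2 2 source 1.3265
3 3 load 1.3605
4 4 source 1.3654
5 5 load 1.3638

Γ_L=-0.333333, Γ_S=0.142857; launch V₁=5·150/350=2.142857
k=0 src: V=2.1429
k=1 load: inc=2.142857, refl=2.142857·-0.333333=-0.7143; V=0.000000+2.142857+-0.714286=1.4286
k=2 src: inc=-0.714286, refl=-0.714286·0.142857=-0.1020; V=2.142857+-0.714286+-0.102041=1.3265
k=3 load: inc=-0.102041, refl=-0.102041·-0.333333=0.0340; V=1.428571+-0.102041+0.034014=1.3605
k=4 src: inc=0.034014, refl=0.034014·0.142857=0.0049; V=1.326531+0.034014+0.004859=1.3654
k=5 load: inc=0.004859, refl=0.004859·-0.333333=-0.0016; V=1.360544+0.004859+-0.001620=1.3638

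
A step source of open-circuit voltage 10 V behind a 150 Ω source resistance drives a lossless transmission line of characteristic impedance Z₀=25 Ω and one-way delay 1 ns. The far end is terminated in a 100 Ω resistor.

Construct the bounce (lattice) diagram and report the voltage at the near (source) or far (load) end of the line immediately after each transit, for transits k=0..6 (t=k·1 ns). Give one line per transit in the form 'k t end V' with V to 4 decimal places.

Γ_L=0.600000, Γ_S=0.714286; launch V₁=10·25/175=1.428571
k=0 src: V=1.4286
k=1 load: inc=1.428571, refl=1.428571·0.600000=0.8571; V=0.000000+1.428571+0.857143=2.2857
k=2 src: inc=0.857143, refl=0.857143·0.714286=0.6122; V=1.428571+0.857143+0.612245=2.8980
k=3 load: inc=0.612245, refl=0.612245·0.600000=0.3673; V=2.285714+0.612245+0.367347=3.2653
k=4 src: inc=0.367347, refl=0.367347·0.714286=0.2624; V=2.897959+0.367347+0.262391=3.5277
k=5 load: inc=0.262391, refl=0.262391·0.600000=0.1574; V=3.265306+0.262391+0.157434=3.6851
k=6 src: inc=0.157434, refl=0.157434·0.714286=0.1125; V=3.527697+0.157434+0.112453=3.7976

0 0 source 1.4286
1 1 load 2.2857
2 2 source 2.8980
3 3 load 3.2653
4 4 source 3.5277
5 5 load 3.6851
6 6 source 3.7976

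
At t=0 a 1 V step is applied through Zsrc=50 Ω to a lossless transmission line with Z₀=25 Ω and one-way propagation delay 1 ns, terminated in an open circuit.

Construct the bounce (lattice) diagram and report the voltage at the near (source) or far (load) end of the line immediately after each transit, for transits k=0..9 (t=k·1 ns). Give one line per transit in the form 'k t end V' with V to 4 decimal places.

0 0 source 0.3333
1 1 load 0.6667
2 2 source 0.7778
3 3 load 0.8889
4 4 source 0.9259
5 5 load 0.9630
6 6 source 0.9753
7 7 load 0.9877
8 8 source 0.9918
9 9 load 0.9959

Γ_L=1.000000, Γ_S=0.333333; launch V₁=1·25/75=0.333333
k=0 src: V=0.3333
k=1 load: inc=0.333333, refl=0.333333·1.000000=0.3333; V=0.000000+0.333333+0.333333=0.6667
k=2 src: inc=0.333333, refl=0.333333·0.333333=0.1111; V=0.333333+0.333333+0.111111=0.7778
k=3 load: inc=0.111111, refl=0.111111·1.000000=0.1111; V=0.666667+0.111111+0.111111=0.8889
k=4 src: inc=0.111111, refl=0.111111·0.333333=0.0370; V=0.777778+0.111111+0.037037=0.9259
k=5 load: inc=0.037037, refl=0.037037·1.000000=0.0370; V=0.888889+0.037037+0.037037=0.9630
k=6 src: inc=0.037037, refl=0.037037·0.333333=0.0123; V=0.925926+0.037037+0.012346=0.9753
k=7 load: inc=0.012346, refl=0.012346·1.000000=0.0123; V=0.962963+0.012346+0.012346=0.9877
k=8 src: inc=0.012346, refl=0.012346·0.333333=0.0041; V=0.975309+0.012346+0.004115=0.9918
k=9 load: inc=0.004115, refl=0.004115·1.000000=0.0041; V=0.987654+0.004115+0.004115=0.9959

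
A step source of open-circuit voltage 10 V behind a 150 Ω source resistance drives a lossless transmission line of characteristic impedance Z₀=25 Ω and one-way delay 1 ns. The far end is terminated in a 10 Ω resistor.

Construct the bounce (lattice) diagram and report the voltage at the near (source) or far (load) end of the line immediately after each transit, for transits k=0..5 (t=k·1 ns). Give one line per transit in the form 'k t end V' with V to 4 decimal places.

0 0 source 1.4286
1 1 load 0.8163
2 2 source 0.3790
3 3 load 0.5664
4 4 source 0.7003
5 5 load 0.6429

Γ_L=-0.428571, Γ_S=0.714286; launch V₁=10·25/175=1.428571
k=0 src: V=1.4286
k=1 load: inc=1.428571, refl=1.428571·-0.428571=-0.6122; V=0.000000+1.428571+-0.612245=0.8163
k=2 src: inc=-0.612245, refl=-0.612245·0.714286=-0.4373; V=1.428571+-0.612245+-0.437318=0.3790
k=3 load: inc=-0.437318, refl=-0.437318·-0.428571=0.1874; V=0.816327+-0.437318+0.187422=0.5664
k=4 src: inc=0.187422, refl=0.187422·0.714286=0.1339; V=0.379009+0.187422+0.133873=0.7003
k=5 load: inc=0.133873, refl=0.133873·-0.428571=-0.0574; V=0.566431+0.133873+-0.057374=0.6429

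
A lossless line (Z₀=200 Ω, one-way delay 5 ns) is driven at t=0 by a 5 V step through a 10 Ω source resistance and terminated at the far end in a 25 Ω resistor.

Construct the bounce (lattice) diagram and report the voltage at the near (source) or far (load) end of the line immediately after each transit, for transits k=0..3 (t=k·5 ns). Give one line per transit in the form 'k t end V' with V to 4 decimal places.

Γ_L=-0.777778, Γ_S=-0.904762; launch V₁=5·200/210=4.761905
k=0 src: V=4.7619
k=1 load: inc=4.761905, refl=4.761905·-0.777778=-3.7037; V=0.000000+4.761905+-3.703704=1.0582
k=2 src: inc=-3.703704, refl=-3.703704·-0.904762=3.3510; V=4.761905+-3.703704+3.350970=4.4092
k=3 load: inc=3.350970, refl=3.350970·-0.777778=-2.6063; V=1.058201+3.350970+-2.606310=1.8029

0 0 source 4.7619
1 5 load 1.0582
2 10 source 4.4092
3 15 load 1.8029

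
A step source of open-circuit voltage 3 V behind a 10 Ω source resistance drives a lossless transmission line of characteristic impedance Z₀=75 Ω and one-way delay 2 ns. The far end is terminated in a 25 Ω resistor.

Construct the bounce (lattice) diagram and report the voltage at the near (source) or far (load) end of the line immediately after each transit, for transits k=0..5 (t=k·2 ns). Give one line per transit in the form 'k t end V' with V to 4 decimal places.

0 0 source 2.6471
1 2 load 1.3235
2 4 source 2.3356
3 6 load 1.8296
4 8 source 2.2166
5 10 load 2.0231

Γ_L=-0.500000, Γ_S=-0.764706; launch V₁=3·75/85=2.647059
k=0 src: V=2.6471
k=1 load: inc=2.647059, refl=2.647059·-0.500000=-1.3235; V=0.000000+2.647059+-1.323529=1.3235
k=2 src: inc=-1.323529, refl=-1.323529·-0.764706=1.0121; V=2.647059+-1.323529+1.012111=2.3356
k=3 load: inc=1.012111, refl=1.012111·-0.500000=-0.5061; V=1.323529+1.012111+-0.506055=1.8296
k=4 src: inc=-0.506055, refl=-0.506055·-0.764706=0.3870; V=2.335640+-0.506055+0.386984=2.2166
k=5 load: inc=0.386984, refl=0.386984·-0.500000=-0.1935; V=1.829585+0.386984+-0.193492=2.0231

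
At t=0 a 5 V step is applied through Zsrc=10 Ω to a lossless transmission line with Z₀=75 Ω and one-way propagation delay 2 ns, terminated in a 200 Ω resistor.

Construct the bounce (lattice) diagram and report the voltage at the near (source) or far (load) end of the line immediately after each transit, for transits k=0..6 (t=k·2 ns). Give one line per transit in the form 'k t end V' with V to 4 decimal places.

0 0 source 4.4118
1 2 load 6.4171
2 4 source 4.8836
3 6 load 4.1866
4 8 source 4.7196
5 10 load 4.9619
6 12 source 4.7766

Γ_L=0.454545, Γ_S=-0.764706; launch V₁=5·75/85=4.411765
k=0 src: V=4.4118
k=1 load: inc=4.411765, refl=4.411765·0.454545=2.0053; V=0.000000+4.411765+2.005348=6.4171
k=2 src: inc=2.005348, refl=2.005348·-0.764706=-1.5335; V=4.411765+2.005348+-1.533501=4.8836
k=3 load: inc=-1.533501, refl=-1.533501·0.454545=-0.6970; V=6.417112+-1.533501+-0.697046=4.1866
k=4 src: inc=-0.697046, refl=-0.697046·-0.764706=0.5330; V=4.883611+-0.697046+0.533035=4.7196
k=5 load: inc=0.533035, refl=0.533035·0.454545=0.2423; V=4.186565+0.533035+0.242289=4.9619
k=6 src: inc=0.242289, refl=0.242289·-0.764706=-0.1853; V=4.719600+0.242289+-0.185280=4.7766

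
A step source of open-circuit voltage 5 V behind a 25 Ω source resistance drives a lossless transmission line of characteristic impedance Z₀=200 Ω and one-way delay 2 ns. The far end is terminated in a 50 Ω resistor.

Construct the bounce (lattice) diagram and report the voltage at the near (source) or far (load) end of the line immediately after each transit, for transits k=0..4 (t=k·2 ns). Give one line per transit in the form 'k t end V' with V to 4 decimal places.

Γ_L=-0.600000, Γ_S=-0.777778; launch V₁=5·200/225=4.444444
k=0 src: V=4.4444
k=1 load: inc=4.444444, refl=4.444444·-0.600000=-2.6667; V=0.000000+4.444444+-2.666667=1.7778
k=2 src: inc=-2.666667, refl=-2.666667·-0.777778=2.0741; V=4.444444+-2.666667+2.074074=3.8519
k=3 load: inc=2.074074, refl=2.074074·-0.600000=-1.2444; V=1.777778+2.074074+-1.244444=2.6074
k=4 src: inc=-1.244444, refl=-1.244444·-0.777778=0.9679; V=3.851852+-1.244444+0.967901=3.5753

0 0 source 4.4444
1 2 load 1.7778
2 4 source 3.8519
3 6 load 2.6074
4 8 source 3.5753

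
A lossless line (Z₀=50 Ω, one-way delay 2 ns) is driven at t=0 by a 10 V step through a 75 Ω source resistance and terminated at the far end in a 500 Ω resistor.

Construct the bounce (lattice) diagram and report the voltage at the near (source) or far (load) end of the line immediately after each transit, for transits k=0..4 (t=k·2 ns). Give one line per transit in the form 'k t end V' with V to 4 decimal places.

Γ_L=0.818182, Γ_S=0.200000; launch V₁=10·50/125=4.000000
k=0 src: V=4.0000
k=1 load: inc=4.000000, refl=4.000000·0.818182=3.2727; V=0.000000+4.000000+3.272727=7.2727
k=2 src: inc=3.272727, refl=3.272727·0.200000=0.6545; V=4.000000+3.272727+0.654545=7.9273
k=3 load: inc=0.654545, refl=0.654545·0.818182=0.5355; V=7.272727+0.654545+0.535537=8.4628
k=4 src: inc=0.535537, refl=0.535537·0.200000=0.1071; V=7.927273+0.535537+0.107107=8.5699

0 0 source 4.0000
1 2 load 7.2727
2 4 source 7.9273
3 6 load 8.4628
4 8 source 8.5699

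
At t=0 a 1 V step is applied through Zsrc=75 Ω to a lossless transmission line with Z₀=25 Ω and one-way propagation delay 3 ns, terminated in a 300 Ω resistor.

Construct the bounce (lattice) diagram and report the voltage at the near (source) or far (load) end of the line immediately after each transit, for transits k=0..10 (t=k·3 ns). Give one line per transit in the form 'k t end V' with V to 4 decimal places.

0 0 source 0.2500
1 3 load 0.4615
2 6 source 0.5673
3 9 load 0.6568
4 12 source 0.7016
5 15 load 0.7394
6 18 source 0.7583
7 21 load 0.7744
8 24 source 0.7824
9 27 load 0.7892
10 30 source 0.7925

Γ_L=0.846154, Γ_S=0.500000; launch V₁=1·25/100=0.250000
k=0 src: V=0.2500
k=1 load: inc=0.250000, refl=0.250000·0.846154=0.2115; V=0.000000+0.250000+0.211538=0.4615
k=2 src: inc=0.211538, refl=0.211538·0.500000=0.1058; V=0.250000+0.211538+0.105769=0.5673
k=3 load: inc=0.105769, refl=0.105769·0.846154=0.0895; V=0.461538+0.105769+0.089497=0.6568
k=4 src: inc=0.089497, refl=0.089497·0.500000=0.0447; V=0.567308+0.089497+0.044749=0.7016
k=5 load: inc=0.044749, refl=0.044749·0.846154=0.0379; V=0.656805+0.044749+0.037864=0.7394
k=6 src: inc=0.037864, refl=0.037864·0.500000=0.0189; V=0.701553+0.037864+0.018932=0.7583
k=7 load: inc=0.018932, refl=0.018932·0.846154=0.0160; V=0.739417+0.018932+0.016019=0.7744
k=8 src: inc=0.016019, refl=0.016019·0.500000=0.0080; V=0.758349+0.016019+0.008010=0.7824
k=9 load: inc=0.008010, refl=0.008010·0.846154=0.0068; V=0.774369+0.008010+0.006777=0.7892
k=10 src: inc=0.006777, refl=0.006777·0.500000=0.0034; V=0.782379+0.006777+0.003389=0.7925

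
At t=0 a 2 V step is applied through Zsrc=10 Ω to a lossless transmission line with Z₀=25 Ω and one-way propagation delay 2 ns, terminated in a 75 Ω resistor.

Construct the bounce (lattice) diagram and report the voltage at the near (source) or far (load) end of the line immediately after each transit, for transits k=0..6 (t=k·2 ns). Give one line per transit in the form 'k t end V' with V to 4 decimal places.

0 0 source 1.4286
1 2 load 2.1429
2 4 source 1.8367
3 6 load 1.6837
4 8 source 1.7493
5 10 load 1.7821
6 12 source 1.7680

Γ_L=0.500000, Γ_S=-0.428571; launch V₁=2·25/35=1.428571
k=0 src: V=1.4286
k=1 load: inc=1.428571, refl=1.428571·0.500000=0.7143; V=0.000000+1.428571+0.714286=2.1429
k=2 src: inc=0.714286, refl=0.714286·-0.428571=-0.3061; V=1.428571+0.714286+-0.306122=1.8367
k=3 load: inc=-0.306122, refl=-0.306122·0.500000=-0.1531; V=2.142857+-0.306122+-0.153061=1.6837
k=4 src: inc=-0.153061, refl=-0.153061·-0.428571=0.0656; V=1.836735+-0.153061+0.065598=1.7493
k=5 load: inc=0.065598, refl=0.065598·0.500000=0.0328; V=1.683673+0.065598+0.032799=1.7821
k=6 src: inc=0.032799, refl=0.032799·-0.428571=-0.0141; V=1.749271+0.032799+-0.014057=1.7680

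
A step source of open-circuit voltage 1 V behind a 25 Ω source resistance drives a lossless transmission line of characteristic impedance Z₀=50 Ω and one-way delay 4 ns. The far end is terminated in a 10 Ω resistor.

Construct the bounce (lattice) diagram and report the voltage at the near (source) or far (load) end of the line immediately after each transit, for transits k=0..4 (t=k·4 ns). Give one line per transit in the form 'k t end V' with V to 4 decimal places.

Γ_L=-0.666667, Γ_S=-0.333333; launch V₁=1·50/75=0.666667
k=0 src: V=0.6667
k=1 load: inc=0.666667, refl=0.666667·-0.666667=-0.4444; V=0.000000+0.666667+-0.444444=0.2222
k=2 src: inc=-0.444444, refl=-0.444444·-0.333333=0.1481; V=0.666667+-0.444444+0.148148=0.3704
k=3 load: inc=0.148148, refl=0.148148·-0.666667=-0.0988; V=0.222222+0.148148+-0.098765=0.2716
k=4 src: inc=-0.098765, refl=-0.098765·-0.333333=0.0329; V=0.370370+-0.098765+0.032922=0.3045

0 0 source 0.6667
1 4 load 0.2222
2 8 source 0.3704
3 12 load 0.2716
4 16 source 0.3045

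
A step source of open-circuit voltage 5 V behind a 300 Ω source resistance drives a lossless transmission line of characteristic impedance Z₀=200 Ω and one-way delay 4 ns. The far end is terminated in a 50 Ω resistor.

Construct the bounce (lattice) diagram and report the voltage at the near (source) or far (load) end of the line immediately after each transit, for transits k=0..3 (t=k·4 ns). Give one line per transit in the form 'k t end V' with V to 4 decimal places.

0 0 source 2.0000
1 4 load 0.8000
2 8 source 0.5600
3 12 load 0.7040

Γ_L=-0.600000, Γ_S=0.200000; launch V₁=5·200/500=2.000000
k=0 src: V=2.0000
k=1 load: inc=2.000000, refl=2.000000·-0.600000=-1.2000; V=0.000000+2.000000+-1.200000=0.8000
k=2 src: inc=-1.200000, refl=-1.200000·0.200000=-0.2400; V=2.000000+-1.200000+-0.240000=0.5600
k=3 load: inc=-0.240000, refl=-0.240000·-0.600000=0.1440; V=0.800000+-0.240000+0.144000=0.7040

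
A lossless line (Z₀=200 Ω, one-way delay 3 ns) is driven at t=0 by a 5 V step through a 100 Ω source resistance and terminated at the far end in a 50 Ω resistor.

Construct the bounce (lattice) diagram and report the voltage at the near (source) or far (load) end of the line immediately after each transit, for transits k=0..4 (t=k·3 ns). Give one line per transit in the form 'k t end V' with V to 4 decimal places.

0 0 source 3.3333
1 3 load 1.3333
2 6 source 2.0000
3 9 load 1.6000
4 12 source 1.7333

Γ_L=-0.600000, Γ_S=-0.333333; launch V₁=5·200/300=3.333333
k=0 src: V=3.3333
k=1 load: inc=3.333333, refl=3.333333·-0.600000=-2.0000; V=0.000000+3.333333+-2.000000=1.3333
k=2 src: inc=-2.000000, refl=-2.000000·-0.333333=0.6667; V=3.333333+-2.000000+0.666667=2.0000
k=3 load: inc=0.666667, refl=0.666667·-0.600000=-0.4000; V=1.333333+0.666667+-0.400000=1.6000
k=4 src: inc=-0.400000, refl=-0.400000·-0.333333=0.1333; V=2.000000+-0.400000+0.133333=1.7333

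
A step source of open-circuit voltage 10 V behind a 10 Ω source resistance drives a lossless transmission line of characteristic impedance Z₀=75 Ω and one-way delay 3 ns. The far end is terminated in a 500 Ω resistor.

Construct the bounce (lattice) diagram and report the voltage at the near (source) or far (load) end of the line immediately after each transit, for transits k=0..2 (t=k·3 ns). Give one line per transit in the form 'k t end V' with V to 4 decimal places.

Γ_L=0.739130, Γ_S=-0.764706; launch V₁=10·75/85=8.823529
k=0 src: V=8.8235
k=1 load: inc=8.823529, refl=8.823529·0.739130=6.5217; V=0.000000+8.823529+6.521739=15.3453
k=2 src: inc=6.521739, refl=6.521739·-0.764706=-4.9872; V=8.823529+6.521739+-4.987212=10.3581

0 0 source 8.8235
1 3 load 15.3453
2 6 source 10.3581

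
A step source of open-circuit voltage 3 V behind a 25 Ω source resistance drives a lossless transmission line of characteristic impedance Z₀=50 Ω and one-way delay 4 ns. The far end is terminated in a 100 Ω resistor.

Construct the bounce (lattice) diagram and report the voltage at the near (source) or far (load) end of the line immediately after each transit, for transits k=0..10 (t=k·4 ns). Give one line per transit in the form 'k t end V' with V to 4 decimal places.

Γ_L=0.333333, Γ_S=-0.333333; launch V₁=3·50/75=2.000000
k=0 src: V=2.0000
k=1 load: inc=2.000000, refl=2.000000·0.333333=0.6667; V=0.000000+2.000000+0.666667=2.6667
k=2 src: inc=0.666667, refl=0.666667·-0.333333=-0.2222; V=2.000000+0.666667+-0.222222=2.4444
k=3 load: inc=-0.222222, refl=-0.222222·0.333333=-0.0741; V=2.666667+-0.222222+-0.074074=2.3704
k=4 src: inc=-0.074074, refl=-0.074074·-0.333333=0.0247; V=2.444444+-0.074074+0.024691=2.3951
k=5 load: inc=0.024691, refl=0.024691·0.333333=0.0082; V=2.370370+0.024691+0.008230=2.4033
k=6 src: inc=0.008230, refl=0.008230·-0.333333=-0.0027; V=2.395062+0.008230+-0.002743=2.4005
k=7 load: inc=-0.002743, refl=-0.002743·0.333333=-0.0009; V=2.403292+-0.002743+-0.000914=2.3996
k=8 src: inc=-0.000914, refl=-0.000914·-0.333333=0.0003; V=2.400549+-0.000914+0.000305=2.3999
k=9 load: inc=0.000305, refl=0.000305·0.333333=0.0001; V=2.399634+0.000305+0.000102=2.4000
k=10 src: inc=0.000102, refl=0.000102·-0.333333=-0.0000; V=2.399939+0.000102+-0.000034=2.4000

0 0 source 2.0000
1 4 load 2.6667
2 8 source 2.4444
3 12 load 2.3704
4 16 source 2.3951
5 20 load 2.4033
6 24 source 2.4005
7 28 load 2.3996
8 32 source 2.3999
9 36 load 2.4000
10 40 source 2.4000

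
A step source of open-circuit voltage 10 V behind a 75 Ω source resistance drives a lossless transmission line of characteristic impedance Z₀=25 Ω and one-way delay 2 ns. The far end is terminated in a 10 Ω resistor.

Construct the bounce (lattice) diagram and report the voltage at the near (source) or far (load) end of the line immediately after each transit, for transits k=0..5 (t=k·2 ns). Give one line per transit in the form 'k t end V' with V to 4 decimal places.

Γ_L=-0.428571, Γ_S=0.500000; launch V₁=10·25/100=2.500000
k=0 src: V=2.5000
k=1 load: inc=2.500000, refl=2.500000·-0.428571=-1.0714; V=0.000000+2.500000+-1.071429=1.4286
k=2 src: inc=-1.071429, refl=-1.071429·0.500000=-0.5357; V=2.500000+-1.071429+-0.535714=0.8929
k=3 load: inc=-0.535714, refl=-0.535714·-0.428571=0.2296; V=1.428571+-0.535714+0.229592=1.1224
k=4 src: inc=0.229592, refl=0.229592·0.500000=0.1148; V=0.892857+0.229592+0.114796=1.2372
k=5 load: inc=0.114796, refl=0.114796·-0.428571=-0.0492; V=1.122449+0.114796+-0.049198=1.1880

0 0 source 2.5000
1 2 load 1.4286
2 4 source 0.8929
3 6 load 1.1224
4 8 source 1.2372
5 10 load 1.1880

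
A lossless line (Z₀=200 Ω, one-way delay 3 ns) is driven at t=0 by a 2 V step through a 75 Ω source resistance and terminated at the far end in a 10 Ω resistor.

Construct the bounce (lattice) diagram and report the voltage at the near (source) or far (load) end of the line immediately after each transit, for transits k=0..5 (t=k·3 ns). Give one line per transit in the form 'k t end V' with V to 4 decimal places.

Γ_L=-0.904762, Γ_S=-0.454545; launch V₁=2·200/275=1.454545
k=0 src: V=1.4545
k=1 load: inc=1.454545, refl=1.454545·-0.904762=-1.3160; V=0.000000+1.454545+-1.316017=0.1385
k=2 src: inc=-1.316017, refl=-1.316017·-0.454545=0.5982; V=1.454545+-1.316017+0.598190=0.7367
k=3 load: inc=0.598190, refl=0.598190·-0.904762=-0.5412; V=0.138528+0.598190+-0.541219=0.1955
k=4 src: inc=-0.541219, refl=-0.541219·-0.454545=0.2460; V=0.736718+-0.541219+0.246009=0.4415
k=5 load: inc=0.246009, refl=0.246009·-0.904762=-0.2226; V=0.195499+0.246009+-0.222579=0.2189

0 0 source 1.4545
1 3 load 0.1385
2 6 source 0.7367
3 9 load 0.1955
4 12 source 0.4415
5 15 load 0.2189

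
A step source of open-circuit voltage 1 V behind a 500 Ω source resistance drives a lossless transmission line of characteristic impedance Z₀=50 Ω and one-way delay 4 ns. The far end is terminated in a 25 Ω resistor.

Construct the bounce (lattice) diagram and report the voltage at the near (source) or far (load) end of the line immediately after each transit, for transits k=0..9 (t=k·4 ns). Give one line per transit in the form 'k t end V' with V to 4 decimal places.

0 0 source 0.0909
1 4 load 0.0606
2 8 source 0.0358
3 12 load 0.0441
4 16 source 0.0508
5 20 load 0.0486
6 24 source 0.0467
7 28 load 0.0474
8 32 source 0.0479
9 36 load 0.0477

Γ_L=-0.333333, Γ_S=0.818182; launch V₁=1·50/550=0.090909
k=0 src: V=0.0909
k=1 load: inc=0.090909, refl=0.090909·-0.333333=-0.0303; V=0.000000+0.090909+-0.030303=0.0606
k=2 src: inc=-0.030303, refl=-0.030303·0.818182=-0.0248; V=0.090909+-0.030303+-0.024793=0.0358
k=3 load: inc=-0.024793, refl=-0.024793·-0.333333=0.0083; V=0.060606+-0.024793+0.008264=0.0441
k=4 src: inc=0.008264, refl=0.008264·0.818182=0.0068; V=0.035813+0.008264+0.006762=0.0508
k=5 load: inc=0.006762, refl=0.006762·-0.333333=-0.0023; V=0.044077+0.006762+-0.002254=0.0486
k=6 src: inc=-0.002254, refl=-0.002254·0.818182=-0.0018; V=0.050839+-0.002254+-0.001844=0.0467
k=7 load: inc=-0.001844, refl=-0.001844·-0.333333=0.0006; V=0.048585+-0.001844+0.000615=0.0474
k=8 src: inc=0.000615, refl=0.000615·0.818182=0.0005; V=0.046741+0.000615+0.000503=0.0479
k=9 load: inc=0.000503, refl=0.000503·-0.333333=-0.0002; V=0.047356+0.000503+-0.000168=0.0477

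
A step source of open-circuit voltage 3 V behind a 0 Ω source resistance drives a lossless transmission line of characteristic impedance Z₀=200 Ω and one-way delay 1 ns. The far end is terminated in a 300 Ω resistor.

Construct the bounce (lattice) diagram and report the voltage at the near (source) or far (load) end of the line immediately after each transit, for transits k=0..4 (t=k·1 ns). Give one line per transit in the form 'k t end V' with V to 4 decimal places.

0 0 source 3.0000
1 1 load 3.6000
2 2 source 3.0000
3 3 load 2.8800
4 4 source 3.0000

Γ_L=0.200000, Γ_S=-1.000000; launch V₁=3·200/200=3.000000
k=0 src: V=3.0000
k=1 load: inc=3.000000, refl=3.000000·0.200000=0.6000; V=0.000000+3.000000+0.600000=3.6000
k=2 src: inc=0.600000, refl=0.600000·-1.000000=-0.6000; V=3.000000+0.600000+-0.600000=3.0000
k=3 load: inc=-0.600000, refl=-0.600000·0.200000=-0.1200; V=3.600000+-0.600000+-0.120000=2.8800
k=4 src: inc=-0.120000, refl=-0.120000·-1.000000=0.1200; V=3.000000+-0.120000+0.120000=3.0000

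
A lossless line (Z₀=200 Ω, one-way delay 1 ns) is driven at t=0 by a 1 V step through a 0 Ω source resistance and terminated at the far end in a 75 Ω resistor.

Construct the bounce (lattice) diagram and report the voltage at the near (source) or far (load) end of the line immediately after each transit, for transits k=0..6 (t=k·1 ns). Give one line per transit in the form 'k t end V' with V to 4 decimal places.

0 0 source 1.0000
1 1 load 0.5455
2 2 source 1.0000
3 3 load 0.7934
4 4 source 1.0000
5 5 load 0.9061
6 6 source 1.0000

Γ_L=-0.454545, Γ_S=-1.000000; launch V₁=1·200/200=1.000000
k=0 src: V=1.0000
k=1 load: inc=1.000000, refl=1.000000·-0.454545=-0.4545; V=0.000000+1.000000+-0.454545=0.5455
k=2 src: inc=-0.454545, refl=-0.454545·-1.000000=0.4545; V=1.000000+-0.454545+0.454545=1.0000
k=3 load: inc=0.454545, refl=0.454545·-0.454545=-0.2066; V=0.545455+0.454545+-0.206612=0.7934
k=4 src: inc=-0.206612, refl=-0.206612·-1.000000=0.2066; V=1.000000+-0.206612+0.206612=1.0000
k=5 load: inc=0.206612, refl=0.206612·-0.454545=-0.0939; V=0.793388+0.206612+-0.093914=0.9061
k=6 src: inc=-0.093914, refl=-0.093914·-1.000000=0.0939; V=1.000000+-0.093914+0.093914=1.0000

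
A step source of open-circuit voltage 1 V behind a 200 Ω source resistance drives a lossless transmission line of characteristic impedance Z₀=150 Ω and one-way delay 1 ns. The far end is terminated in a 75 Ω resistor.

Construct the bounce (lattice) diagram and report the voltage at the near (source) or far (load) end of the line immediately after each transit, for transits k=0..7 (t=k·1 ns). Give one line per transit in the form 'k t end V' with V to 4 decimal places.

0 0 source 0.4286
1 1 load 0.2857
2 2 source 0.2653
3 3 load 0.2721
4 4 source 0.2731
5 5 load 0.2728
6 6 source 0.2727
7 7 load 0.2727

Γ_L=-0.333333, Γ_S=0.142857; launch V₁=1·150/350=0.428571
k=0 src: V=0.4286
k=1 load: inc=0.428571, refl=0.428571·-0.333333=-0.1429; V=0.000000+0.428571+-0.142857=0.2857
k=2 src: inc=-0.142857, refl=-0.142857·0.142857=-0.0204; V=0.428571+-0.142857+-0.020408=0.2653
k=3 load: inc=-0.020408, refl=-0.020408·-0.333333=0.0068; V=0.285714+-0.020408+0.006803=0.2721
k=4 src: inc=0.006803, refl=0.006803·0.142857=0.0010; V=0.265306+0.006803+0.000972=0.2731
k=5 load: inc=0.000972, refl=0.000972·-0.333333=-0.0003; V=0.272109+0.000972+-0.000324=0.2728
k=6 src: inc=-0.000324, refl=-0.000324·0.142857=-0.0000; V=0.273081+-0.000324+-0.000046=0.2727
k=7 load: inc=-0.000046, refl=-0.000046·-0.333333=0.0000; V=0.272757+-0.000046+0.000015=0.2727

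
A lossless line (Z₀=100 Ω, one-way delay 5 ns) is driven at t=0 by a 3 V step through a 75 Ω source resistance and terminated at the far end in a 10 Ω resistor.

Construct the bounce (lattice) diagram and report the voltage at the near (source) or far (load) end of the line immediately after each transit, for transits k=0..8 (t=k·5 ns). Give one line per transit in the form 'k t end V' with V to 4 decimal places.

Γ_L=-0.818182, Γ_S=-0.142857; launch V₁=3·100/175=1.714286
k=0 src: V=1.7143
k=1 load: inc=1.714286, refl=1.714286·-0.818182=-1.4026; V=0.000000+1.714286+-1.402597=0.3117
k=2 src: inc=-1.402597, refl=-1.402597·-0.142857=0.2004; V=1.714286+-1.402597+0.200371=0.5121
k=3 load: inc=0.200371, refl=0.200371·-0.818182=-0.1639; V=0.311688+0.200371+-0.163940=0.3481
k=4 src: inc=-0.163940, refl=-0.163940·-0.142857=0.0234; V=0.512059+-0.163940+0.023420=0.3715
k=5 load: inc=0.023420, refl=0.023420·-0.818182=-0.0192; V=0.348119+0.023420+-0.019162=0.3524
k=6 src: inc=-0.019162, refl=-0.019162·-0.142857=0.0027; V=0.371539+-0.019162+0.002737=0.3551
k=7 load: inc=0.002737, refl=0.002737·-0.818182=-0.0022; V=0.352378+0.002737+-0.002240=0.3529
k=8 src: inc=-0.002240, refl=-0.002240·-0.142857=0.0003; V=0.355115+-0.002240+0.000320=0.3532

0 0 source 1.7143
1 5 load 0.3117
2 10 source 0.5121
3 15 load 0.3481
4 20 source 0.3715
5 25 load 0.3524
6 30 source 0.3551
7 35 load 0.3529
8 40 source 0.3532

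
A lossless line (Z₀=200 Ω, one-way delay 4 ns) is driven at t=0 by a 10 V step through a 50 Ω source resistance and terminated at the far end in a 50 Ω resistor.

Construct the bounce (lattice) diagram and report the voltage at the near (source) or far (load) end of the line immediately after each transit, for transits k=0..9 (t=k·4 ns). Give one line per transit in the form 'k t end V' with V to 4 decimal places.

Γ_L=-0.600000, Γ_S=-0.600000; launch V₁=10·200/250=8.000000
k=0 src: V=8.0000
k=1 load: inc=8.000000, refl=8.000000·-0.600000=-4.8000; V=0.000000+8.000000+-4.800000=3.2000
k=2 src: inc=-4.800000, refl=-4.800000·-0.600000=2.8800; V=8.000000+-4.800000+2.880000=6.0800
k=3 load: inc=2.880000, refl=2.880000·-0.600000=-1.7280; V=3.200000+2.880000+-1.728000=4.3520
k=4 src: inc=-1.728000, refl=-1.728000·-0.600000=1.0368; V=6.080000+-1.728000+1.036800=5.3888
k=5 load: inc=1.036800, refl=1.036800·-0.600000=-0.6221; V=4.352000+1.036800+-0.622080=4.7667
k=6 src: inc=-0.622080, refl=-0.622080·-0.600000=0.3732; V=5.388800+-0.622080+0.373248=5.1400
k=7 load: inc=0.373248, refl=0.373248·-0.600000=-0.2239; V=4.766720+0.373248+-0.223949=4.9160
k=8 src: inc=-0.223949, refl=-0.223949·-0.600000=0.1344; V=5.139968+-0.223949+0.134369=5.0504
k=9 load: inc=0.134369, refl=0.134369·-0.600000=-0.0806; V=4.916019+0.134369+-0.080622=4.9698

0 0 source 8.0000
1 4 load 3.2000
2 8 source 6.0800
3 12 load 4.3520
4 16 source 5.3888
5 20 load 4.7667
6 24 source 5.1400
7 28 load 4.9160
8 32 source 5.0504
9 36 load 4.9698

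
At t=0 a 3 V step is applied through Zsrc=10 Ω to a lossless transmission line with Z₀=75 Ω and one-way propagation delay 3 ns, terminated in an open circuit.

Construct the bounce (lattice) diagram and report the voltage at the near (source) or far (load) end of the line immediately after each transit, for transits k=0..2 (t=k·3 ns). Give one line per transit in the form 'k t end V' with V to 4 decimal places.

0 0 source 2.6471
1 3 load 5.2941
2 6 source 3.2699

Γ_L=1.000000, Γ_S=-0.764706; launch V₁=3·75/85=2.647059
k=0 src: V=2.6471
k=1 load: inc=2.647059, refl=2.647059·1.000000=2.6471; V=0.000000+2.647059+2.647059=5.2941
k=2 src: inc=2.647059, refl=2.647059·-0.764706=-2.0242; V=2.647059+2.647059+-2.024221=3.2699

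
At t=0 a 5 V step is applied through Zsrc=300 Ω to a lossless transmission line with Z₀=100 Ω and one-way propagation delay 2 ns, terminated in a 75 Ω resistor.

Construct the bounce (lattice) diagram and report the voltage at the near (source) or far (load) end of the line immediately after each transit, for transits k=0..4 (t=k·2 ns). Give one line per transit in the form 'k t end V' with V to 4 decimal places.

Γ_L=-0.142857, Γ_S=0.500000; launch V₁=5·100/400=1.250000
k=0 src: V=1.2500
k=1 load: inc=1.250000, refl=1.250000·-0.142857=-0.1786; V=0.000000+1.250000+-0.178571=1.0714
k=2 src: inc=-0.178571, refl=-0.178571·0.500000=-0.0893; V=1.250000+-0.178571+-0.089286=0.9821
k=3 load: inc=-0.089286, refl=-0.089286·-0.142857=0.0128; V=1.071429+-0.089286+0.012755=0.9949
k=4 src: inc=0.012755, refl=0.012755·0.500000=0.0064; V=0.982143+0.012755+0.006378=1.0013

0 0 source 1.2500
1 2 load 1.0714
2 4 source 0.9821
3 6 load 0.9949
4 8 source 1.0013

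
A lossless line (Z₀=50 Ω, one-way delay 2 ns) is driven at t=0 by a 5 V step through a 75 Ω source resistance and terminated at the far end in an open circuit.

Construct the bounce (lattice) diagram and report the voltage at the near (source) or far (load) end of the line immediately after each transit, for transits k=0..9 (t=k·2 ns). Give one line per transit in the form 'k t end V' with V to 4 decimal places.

0 0 source 2.0000
1 2 load 4.0000
2 4 source 4.4000
3 6 load 4.8000
4 8 source 4.8800
5 10 load 4.9600
6 12 source 4.9760
7 14 load 4.9920
8 16 source 4.9952
9 18 load 4.9984

Γ_L=1.000000, Γ_S=0.200000; launch V₁=5·50/125=2.000000
k=0 src: V=2.0000
k=1 load: inc=2.000000, refl=2.000000·1.000000=2.0000; V=0.000000+2.000000+2.000000=4.0000
k=2 src: inc=2.000000, refl=2.000000·0.200000=0.4000; V=2.000000+2.000000+0.400000=4.4000
k=3 load: inc=0.400000, refl=0.400000·1.000000=0.4000; V=4.000000+0.400000+0.400000=4.8000
k=4 src: inc=0.400000, refl=0.400000·0.200000=0.0800; V=4.400000+0.400000+0.080000=4.8800
k=5 load: inc=0.080000, refl=0.080000·1.000000=0.0800; V=4.800000+0.080000+0.080000=4.9600
k=6 src: inc=0.080000, refl=0.080000·0.200000=0.0160; V=4.880000+0.080000+0.016000=4.9760
k=7 load: inc=0.016000, refl=0.016000·1.000000=0.0160; V=4.960000+0.016000+0.016000=4.9920
k=8 src: inc=0.016000, refl=0.016000·0.200000=0.0032; V=4.976000+0.016000+0.003200=4.9952
k=9 load: inc=0.003200, refl=0.003200·1.000000=0.0032; V=4.992000+0.003200+0.003200=4.9984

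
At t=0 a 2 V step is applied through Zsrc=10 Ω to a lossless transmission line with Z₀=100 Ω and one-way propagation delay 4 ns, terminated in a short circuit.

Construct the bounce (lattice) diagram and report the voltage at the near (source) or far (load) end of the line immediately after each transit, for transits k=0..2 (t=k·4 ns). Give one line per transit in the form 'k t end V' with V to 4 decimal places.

0 0 source 1.8182
1 4 load 0.0000
2 8 source 1.4876

Γ_L=-1.000000, Γ_S=-0.818182; launch V₁=2·100/110=1.818182
k=0 src: V=1.8182
k=1 load: inc=1.818182, refl=1.818182·-1.000000=-1.8182; V=0.000000+1.818182+-1.818182=0.0000
k=2 src: inc=-1.818182, refl=-1.818182·-0.818182=1.4876; V=1.818182+-1.818182+1.487603=1.4876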